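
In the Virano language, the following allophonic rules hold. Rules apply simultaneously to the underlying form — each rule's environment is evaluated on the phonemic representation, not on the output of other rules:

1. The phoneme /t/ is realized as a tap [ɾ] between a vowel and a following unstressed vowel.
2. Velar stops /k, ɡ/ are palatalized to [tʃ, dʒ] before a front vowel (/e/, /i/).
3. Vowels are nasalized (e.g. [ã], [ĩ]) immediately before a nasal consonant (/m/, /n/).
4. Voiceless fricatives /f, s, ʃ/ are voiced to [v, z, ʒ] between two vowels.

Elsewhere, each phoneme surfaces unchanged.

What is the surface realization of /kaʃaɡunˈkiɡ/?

[kaʒaɡũnˈtʃiɡ]

/k/ — word-initial; rule 2 does not apply here → [k].
/a/ — between /k/ and /ʃ/; rule 3 does not apply here → [a].
/ʃ/ meets the environment for rule 4 (between two vowels) → [ʒ].
/a/ (between /ʃ/ and /ɡ/) fails the environment for rule 3, so it stays [a].
/ɡ/ (between /a/ and /u/) fails the environment for rule 2, so it stays [ɡ].
/u/ — between /ɡ/ and /n/, before a nasal consonant — surfaces as [ũ] (rule 3).
/n/ stays [n].
/k/ meets the environment for rule 2 (before a front vowel) → [tʃ].
/i/ (between /k/ and /ɡ/): rule 3 targets it, but not before a nasal consonant → unchanged [i].
/ɡ/ — word-final; rule 2 does not apply here → [ɡ].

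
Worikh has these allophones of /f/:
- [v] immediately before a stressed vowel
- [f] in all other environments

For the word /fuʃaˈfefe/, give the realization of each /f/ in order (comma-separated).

Occurrence 1 (position 1): no conditioning environment matches → elsewhere allophone [f].
Occurrence 2 (position 5): immediately before a stressed vowel → [v].
Occurrence 3 (position 7): no conditioning environment matches → elsewhere allophone [f].

[f], [v], [f]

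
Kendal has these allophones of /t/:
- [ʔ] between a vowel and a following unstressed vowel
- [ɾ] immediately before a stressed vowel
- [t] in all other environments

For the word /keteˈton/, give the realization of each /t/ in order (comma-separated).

Occurrence 1 (position 3): between a vowel and a following unstressed vowel → [ʔ].
Occurrence 2 (position 5): immediately before a stressed vowel → [ɾ].

[ʔ], [ɾ]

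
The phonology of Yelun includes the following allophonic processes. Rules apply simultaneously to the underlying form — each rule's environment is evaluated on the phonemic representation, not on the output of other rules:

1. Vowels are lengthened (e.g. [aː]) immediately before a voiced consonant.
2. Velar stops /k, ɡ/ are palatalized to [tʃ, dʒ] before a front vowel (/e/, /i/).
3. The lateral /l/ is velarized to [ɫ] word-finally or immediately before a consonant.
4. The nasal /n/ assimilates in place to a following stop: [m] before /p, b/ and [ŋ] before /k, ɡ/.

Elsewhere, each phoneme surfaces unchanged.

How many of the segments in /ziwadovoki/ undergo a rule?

Segments that undergo a rule: /i/ → [iː] (rule 1); /a/ → [aː] (rule 1); /o/ → [oː] (rule 1); /k/ → [tʃ] (rule 2).
All other segments surface unchanged.

4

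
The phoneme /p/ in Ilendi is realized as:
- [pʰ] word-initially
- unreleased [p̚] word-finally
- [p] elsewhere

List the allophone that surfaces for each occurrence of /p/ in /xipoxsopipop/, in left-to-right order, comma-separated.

Occurrence 1 (position 3): no conditioning environment matches → elsewhere allophone [p].
Occurrence 2 (position 8): no conditioning environment matches → elsewhere allophone [p].
Occurrence 3 (position 10): no conditioning environment matches → elsewhere allophone [p].
Occurrence 4 (position 12): word-finally → [p̚].

[p], [p], [p], [p̚]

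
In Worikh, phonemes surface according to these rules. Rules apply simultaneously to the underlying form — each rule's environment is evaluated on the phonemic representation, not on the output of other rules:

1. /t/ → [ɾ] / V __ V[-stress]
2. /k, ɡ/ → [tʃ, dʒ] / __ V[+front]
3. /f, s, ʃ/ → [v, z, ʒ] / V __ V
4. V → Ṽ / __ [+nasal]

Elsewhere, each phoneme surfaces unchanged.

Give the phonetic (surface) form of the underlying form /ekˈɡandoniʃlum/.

[ekˈɡãndõniʃlũm]

/e/ (word-initial): rule 4 targets it, but not before a nasal consonant → unchanged [e].
/k/ — between /e/ and /ɡ/; rule 2 does not apply here → [k].
/ɡ/ (between /k/ and /a/) is in the target of rule 2 but the environment (before a front vowel) is not met → [ɡ].
/a/ (between /ɡ/ and /n/) occurs before a nasal consonant → [ã] by rule 4.
/n/ — not in any rule's target class → [n].
/d/ (between /n/ and /o/): no rule targets it → [d].
/o/ (between /d/ and /n/): before a nasal consonant, so rule 4 applies → [õ].
/n/ (between /o/ and /i/): no rule targets it → [n].
/i/ (between /n/ and /ʃ/) is in the target of rule 4 but the environment (before a nasal consonant) is not met → [i].
/ʃ/ (between /i/ and /l/) is in the target of rule 3 but the environment (between two vowels) is not met → [ʃ].
/l/ (between /ʃ/ and /u/): no rule targets it → [l].
/u/ meets the environment for rule 4 (before a nasal consonant) → [ũ].
/m/ (word-final) is unaffected → [m].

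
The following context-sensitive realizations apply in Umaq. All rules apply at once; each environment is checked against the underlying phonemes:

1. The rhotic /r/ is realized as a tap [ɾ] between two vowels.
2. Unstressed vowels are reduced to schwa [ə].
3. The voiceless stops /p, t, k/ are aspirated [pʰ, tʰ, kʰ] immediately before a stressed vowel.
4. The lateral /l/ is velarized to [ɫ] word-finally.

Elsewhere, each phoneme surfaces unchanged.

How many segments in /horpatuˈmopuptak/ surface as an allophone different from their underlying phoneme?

Segments that undergo a rule: /o/ → [ə] (rule 2); /a/ → [ə] (rule 2); /u/ → [ə] (rule 2); /u/ → [ə] (rule 2); /a/ → [ə] (rule 2).
All other segments surface unchanged.

5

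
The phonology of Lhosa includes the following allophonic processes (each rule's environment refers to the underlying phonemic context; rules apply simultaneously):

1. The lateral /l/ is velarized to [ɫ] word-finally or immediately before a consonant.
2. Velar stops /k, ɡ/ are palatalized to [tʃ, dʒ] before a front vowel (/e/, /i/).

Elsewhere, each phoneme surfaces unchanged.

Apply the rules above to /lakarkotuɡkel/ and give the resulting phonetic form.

[lakarkotuɡtʃeɫ]

/l/ (word-initial) is in the target of rule 1 but the environment (word-finally or immediately before a consonant) is not met → [l].
/k/ — between /a/ and /a/; rule 2 does not apply here → [k].
/k/ (between /r/ and /o/) is in the target of rule 2 but the environment (before a front vowel) is not met → [k].
/ɡ/ (between /u/ and /k/) is in the target of rule 2 but the environment (before a front vowel) is not met → [ɡ].
/k/ (between /ɡ/ and /e/) occurs before a front vowel → [tʃ] by rule 2.
Rule 1 applies to /l/ (word-final: word-finally or immediately before a consonant) → [ɫ].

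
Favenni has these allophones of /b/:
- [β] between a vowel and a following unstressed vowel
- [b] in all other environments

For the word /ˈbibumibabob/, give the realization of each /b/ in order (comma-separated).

Occurrence 1 (position 1): no conditioning environment matches → elsewhere allophone [b].
Occurrence 2 (position 3): between a vowel and a following unstressed vowel → [β].
Occurrence 3 (position 7): between a vowel and a following unstressed vowel → [β].
Occurrence 4 (position 9): between a vowel and a following unstressed vowel → [β].
Occurrence 5 (position 11): no conditioning environment matches → elsewhere allophone [b].

[b], [β], [β], [β], [b]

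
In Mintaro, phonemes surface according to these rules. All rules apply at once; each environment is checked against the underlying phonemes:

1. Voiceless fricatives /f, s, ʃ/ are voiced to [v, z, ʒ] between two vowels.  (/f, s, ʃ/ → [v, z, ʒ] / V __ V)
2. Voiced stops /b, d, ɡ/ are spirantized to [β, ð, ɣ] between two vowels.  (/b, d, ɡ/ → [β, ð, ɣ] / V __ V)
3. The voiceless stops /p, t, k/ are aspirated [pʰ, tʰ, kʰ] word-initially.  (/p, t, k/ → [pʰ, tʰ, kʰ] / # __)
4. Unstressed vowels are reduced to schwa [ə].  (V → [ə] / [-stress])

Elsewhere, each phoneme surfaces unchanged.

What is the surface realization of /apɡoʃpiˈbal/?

[əpɡəʃpəˈβal]

/a/ (word-initial) occurs in an unstressed syllable → [ə] by rule 4.
/p/ — between /a/ and /ɡ/; rule 3 does not apply here → [p].
/ɡ/ (between /p/ and /o/): rule 2 targets it, but not between two vowels → unchanged [ɡ].
Rule 4 applies to /o/ (between /ɡ/ and /ʃ/: in an unstressed syllable) → [ə].
/ʃ/ — between /o/ and /p/; rule 1 does not apply here → [ʃ].
/p/ (between /ʃ/ and /i/) is in the target of rule 3 but the environment (word-initially) is not met → [p].
/i/ (between /p/ and /b/) occurs in an unstressed syllable → [ə] by rule 4.
Rule 2 applies to /b/ (between /i/ and /a/: between two vowels) → [β].
/a/ — between /b/ and /l/; rule 4 does not apply here → [a].
/l/ (word-final) is unaffected → [l].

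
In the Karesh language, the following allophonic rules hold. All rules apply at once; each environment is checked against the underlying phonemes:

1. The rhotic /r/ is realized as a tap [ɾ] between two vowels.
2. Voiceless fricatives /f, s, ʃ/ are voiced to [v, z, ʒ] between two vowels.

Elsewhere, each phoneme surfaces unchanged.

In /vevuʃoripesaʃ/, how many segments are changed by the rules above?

3

Segments that undergo a rule: /ʃ/ → [ʒ] (rule 2); /r/ → [ɾ] (rule 1); /s/ → [z] (rule 2).
All other segments surface unchanged.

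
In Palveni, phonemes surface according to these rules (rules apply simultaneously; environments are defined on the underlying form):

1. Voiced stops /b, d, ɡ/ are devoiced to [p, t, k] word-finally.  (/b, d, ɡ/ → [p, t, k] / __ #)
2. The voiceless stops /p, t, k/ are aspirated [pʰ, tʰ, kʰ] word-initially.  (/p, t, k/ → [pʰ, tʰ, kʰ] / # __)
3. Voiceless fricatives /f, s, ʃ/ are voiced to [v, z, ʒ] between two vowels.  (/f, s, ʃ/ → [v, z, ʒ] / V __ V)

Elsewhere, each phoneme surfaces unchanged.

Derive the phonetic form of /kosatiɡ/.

[kʰozatik]

/k/ meets the environment for rule 2 (word-initially) → [kʰ].
Rule 3 applies to /s/ (between /o/ and /a/: between two vowels) → [z].
/t/ (between /a/ and /i/) is in the target of rule 2 but the environment (word-initially) is not met → [t].
/ɡ/ (word-final): word-finally, so rule 1 applies → [k].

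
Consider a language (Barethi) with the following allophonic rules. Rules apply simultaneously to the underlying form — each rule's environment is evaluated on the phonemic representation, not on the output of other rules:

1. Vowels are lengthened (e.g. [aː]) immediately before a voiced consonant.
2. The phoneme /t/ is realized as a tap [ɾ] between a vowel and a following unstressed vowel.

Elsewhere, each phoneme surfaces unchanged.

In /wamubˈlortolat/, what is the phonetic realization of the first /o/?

[oː]

/o/ meets the environment for rule 1 (before a voiced consonant) → [oː].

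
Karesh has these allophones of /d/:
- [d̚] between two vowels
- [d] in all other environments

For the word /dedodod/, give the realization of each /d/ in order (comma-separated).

Occurrence 1 (position 1): no conditioning environment matches → elsewhere allophone [d].
Occurrence 2 (position 3): between two vowels → [d̚].
Occurrence 3 (position 5): between two vowels → [d̚].
Occurrence 4 (position 7): no conditioning environment matches → elsewhere allophone [d].

[d], [d̚], [d̚], [d]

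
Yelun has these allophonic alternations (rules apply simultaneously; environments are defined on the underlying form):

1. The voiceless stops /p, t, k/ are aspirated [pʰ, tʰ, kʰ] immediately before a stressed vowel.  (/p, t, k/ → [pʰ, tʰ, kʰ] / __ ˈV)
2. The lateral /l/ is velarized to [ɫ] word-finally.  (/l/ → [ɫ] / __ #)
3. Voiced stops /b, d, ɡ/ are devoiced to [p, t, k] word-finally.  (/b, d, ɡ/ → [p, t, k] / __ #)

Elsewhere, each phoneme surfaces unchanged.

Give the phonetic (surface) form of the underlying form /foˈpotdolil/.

[foˈpʰotdoliɫ]

/f/ stays [f].
/o/ stays [o].
/p/ — between /o/ and /o/, immediately before a stressed vowel — surfaces as [pʰ] (rule 1).
/o/ — not in any rule's target class → [o].
/t/ (between /o/ and /d/) fails the environment for rule 1, so it stays [t].
/d/ (between /t/ and /o/): rule 3 targets it, but not word-finally → unchanged [d].
/o/ (between /d/ and /l/) is unaffected → [o].
/l/ (between /o/ and /i/): rule 2 targets it, but not word-finally → unchanged [l].
/i/ — not in any rule's target class → [i].
/l/ — word-final, word-finally — surfaces as [ɫ] (rule 2).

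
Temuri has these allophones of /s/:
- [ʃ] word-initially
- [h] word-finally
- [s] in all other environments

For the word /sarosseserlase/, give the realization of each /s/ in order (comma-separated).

[ʃ], [s], [s], [s], [s]

Occurrence 1 (position 1): word-initially → [ʃ].
Occurrence 2 (position 5): no conditioning environment matches → elsewhere allophone [s].
Occurrence 3 (position 6): no conditioning environment matches → elsewhere allophone [s].
Occurrence 4 (position 8): no conditioning environment matches → elsewhere allophone [s].
Occurrence 5 (position 13): no conditioning environment matches → elsewhere allophone [s].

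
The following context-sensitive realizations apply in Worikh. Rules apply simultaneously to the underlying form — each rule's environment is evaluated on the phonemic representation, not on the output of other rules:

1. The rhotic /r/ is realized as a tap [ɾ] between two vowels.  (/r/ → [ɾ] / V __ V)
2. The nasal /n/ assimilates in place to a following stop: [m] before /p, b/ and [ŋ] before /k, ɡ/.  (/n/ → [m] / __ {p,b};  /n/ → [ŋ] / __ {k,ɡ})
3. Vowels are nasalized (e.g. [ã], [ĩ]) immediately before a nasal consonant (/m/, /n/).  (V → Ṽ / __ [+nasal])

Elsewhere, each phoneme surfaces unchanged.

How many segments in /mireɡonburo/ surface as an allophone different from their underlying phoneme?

4

Segments that undergo a rule: /r/ → [ɾ] (rule 1); /o/ → [õ] (rule 3); /n/ → [m] (rule 2); /r/ → [ɾ] (rule 1).
All other segments surface unchanged.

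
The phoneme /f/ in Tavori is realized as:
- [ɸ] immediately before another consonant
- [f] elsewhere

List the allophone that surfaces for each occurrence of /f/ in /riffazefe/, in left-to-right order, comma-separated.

[ɸ], [f], [f]

Occurrence 1 (position 3): immediately before another consonant → [ɸ].
Occurrence 2 (position 4): no conditioning environment matches → elsewhere allophone [f].
Occurrence 3 (position 8): no conditioning environment matches → elsewhere allophone [f].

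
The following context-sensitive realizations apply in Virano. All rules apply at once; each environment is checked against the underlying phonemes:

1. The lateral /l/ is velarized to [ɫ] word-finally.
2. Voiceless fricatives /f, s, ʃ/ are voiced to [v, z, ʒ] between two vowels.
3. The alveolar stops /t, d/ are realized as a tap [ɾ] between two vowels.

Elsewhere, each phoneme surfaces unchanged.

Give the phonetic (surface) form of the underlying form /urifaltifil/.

[urivaltiviɫ]

/u/ — not in any rule's target class → [u].
/r/ (between /u/ and /i/) is unaffected → [r].
/i/ — not in any rule's target class → [i].
Rule 2 applies to /f/ (between /i/ and /a/: between two vowels) → [v].
/a/ (between /f/ and /l/): no rule targets it → [a].
/l/ (between /a/ and /t/): rule 1 targets it, but not word-finally → unchanged [l].
/t/ (between /l/ and /i/) fails the environment for rule 3, so it stays [t].
/i/ — not in any rule's target class → [i].
Rule 2 applies to /f/ (between /i/ and /i/: between two vowels) → [v].
/i/ (between /f/ and /l/): no rule targets it → [i].
/l/ (word-final) occurs word-finally → [ɫ] by rule 1.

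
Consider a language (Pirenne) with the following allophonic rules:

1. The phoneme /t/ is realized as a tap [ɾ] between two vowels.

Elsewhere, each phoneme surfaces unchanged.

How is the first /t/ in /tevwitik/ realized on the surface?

/t/ (word-initial): rule 1 targets it, but not between two vowels → unchanged [t].

[t]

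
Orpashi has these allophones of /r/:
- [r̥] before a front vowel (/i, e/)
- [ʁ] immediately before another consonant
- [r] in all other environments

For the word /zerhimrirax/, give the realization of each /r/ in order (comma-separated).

Occurrence 1 (position 3): immediately before another consonant → [ʁ].
Occurrence 2 (position 7): before a front vowel (/i, e/) → [r̥].
Occurrence 3 (position 9): no conditioning environment matches → elsewhere allophone [r].

[ʁ], [r̥], [r]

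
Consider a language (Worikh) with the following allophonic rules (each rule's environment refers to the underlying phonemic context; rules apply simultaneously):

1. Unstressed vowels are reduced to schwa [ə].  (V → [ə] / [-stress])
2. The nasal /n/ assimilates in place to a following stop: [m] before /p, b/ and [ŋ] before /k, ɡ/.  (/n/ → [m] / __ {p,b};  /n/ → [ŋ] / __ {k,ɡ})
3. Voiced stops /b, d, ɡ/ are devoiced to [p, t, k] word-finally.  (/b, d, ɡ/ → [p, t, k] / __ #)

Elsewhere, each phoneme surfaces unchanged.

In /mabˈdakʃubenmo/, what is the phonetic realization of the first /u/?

[ə]

/u/ (between /ʃ/ and /b/): in an unstressed syllable, so rule 1 applies → [ə].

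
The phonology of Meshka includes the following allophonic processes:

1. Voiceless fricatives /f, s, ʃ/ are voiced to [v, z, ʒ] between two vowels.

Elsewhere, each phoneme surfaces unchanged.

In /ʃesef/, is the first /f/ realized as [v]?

No

/f/ (word-final): rule 1 targets it, but not between two vowels → unchanged [f].
The actual realization is [f], not [v].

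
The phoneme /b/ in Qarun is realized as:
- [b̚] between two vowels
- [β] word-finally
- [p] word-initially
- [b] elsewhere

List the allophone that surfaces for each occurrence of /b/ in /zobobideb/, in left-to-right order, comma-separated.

Occurrence 1 (position 3): between two vowels → [b̚].
Occurrence 2 (position 5): between two vowels → [b̚].
Occurrence 3 (position 9): word-finally → [β].

[b̚], [b̚], [β]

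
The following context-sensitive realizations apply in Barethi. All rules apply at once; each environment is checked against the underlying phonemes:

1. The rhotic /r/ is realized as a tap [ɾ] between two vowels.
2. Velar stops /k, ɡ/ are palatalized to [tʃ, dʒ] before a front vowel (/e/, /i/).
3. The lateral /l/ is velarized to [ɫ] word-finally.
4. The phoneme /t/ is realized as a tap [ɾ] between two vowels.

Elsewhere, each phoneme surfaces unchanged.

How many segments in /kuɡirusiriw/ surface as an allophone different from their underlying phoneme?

Segments that undergo a rule: /ɡ/ → [dʒ] (rule 2); /r/ → [ɾ] (rule 1); /r/ → [ɾ] (rule 1).
All other segments surface unchanged.

3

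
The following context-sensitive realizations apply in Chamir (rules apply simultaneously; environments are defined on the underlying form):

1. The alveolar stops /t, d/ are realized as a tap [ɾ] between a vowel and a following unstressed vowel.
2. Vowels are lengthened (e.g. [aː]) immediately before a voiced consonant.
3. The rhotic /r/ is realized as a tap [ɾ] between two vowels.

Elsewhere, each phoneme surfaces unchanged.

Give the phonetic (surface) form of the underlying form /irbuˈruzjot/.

[iːrbuːˈɾuːzjot]

/i/ — word-initial, before a voiced consonant — surfaces as [iː] (rule 2).
/r/ — between /i/ and /b/; rule 3 does not apply here → [r].
/b/ (between /r/ and /u/) is unaffected → [b].
/u/ (between /b/ and /r/) occurs before a voiced consonant → [uː] by rule 2.
Rule 3 applies to /r/ (between /u/ and /u/: between two vowels) → [ɾ].
Rule 2 applies to /u/ (between /r/ and /z/: before a voiced consonant) → [uː].
/z/ stays [z].
/j/ (between /z/ and /o/): no rule targets it → [j].
/o/ (between /j/ and /t/): rule 2 targets it, but not before a voiced consonant → unchanged [o].
/t/ (word-final) fails the environment for rule 1, so it stays [t].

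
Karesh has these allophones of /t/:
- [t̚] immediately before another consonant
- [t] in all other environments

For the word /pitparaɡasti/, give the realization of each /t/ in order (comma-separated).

Occurrence 1 (position 3): immediately before another consonant → [t̚].
Occurrence 2 (position 11): no conditioning environment matches → elsewhere allophone [t].

[t̚], [t]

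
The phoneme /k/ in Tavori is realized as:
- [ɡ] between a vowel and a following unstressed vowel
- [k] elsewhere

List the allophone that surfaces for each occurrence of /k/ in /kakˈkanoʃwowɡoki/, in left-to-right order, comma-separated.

Occurrence 1 (position 1): no conditioning environment matches → elsewhere allophone [k].
Occurrence 2 (position 3): no conditioning environment matches → elsewhere allophone [k].
Occurrence 3 (position 4): no conditioning environment matches → elsewhere allophone [k].
Occurrence 4 (position 14): between a vowel and a following unstressed vowel → [ɡ].

[k], [k], [k], [ɡ]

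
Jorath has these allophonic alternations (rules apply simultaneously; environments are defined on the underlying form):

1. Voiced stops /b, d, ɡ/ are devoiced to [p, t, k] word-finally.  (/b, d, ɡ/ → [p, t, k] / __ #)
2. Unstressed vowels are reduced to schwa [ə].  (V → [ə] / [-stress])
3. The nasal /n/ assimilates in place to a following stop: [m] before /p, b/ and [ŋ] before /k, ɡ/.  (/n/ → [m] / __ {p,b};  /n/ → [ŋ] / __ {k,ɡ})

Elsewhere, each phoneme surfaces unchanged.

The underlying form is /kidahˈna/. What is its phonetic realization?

[kədəhˈna]

/k/ stays [k].
/i/ (between /k/ and /d/) occurs in an unstressed syllable → [ə] by rule 2.
/d/ (between /i/ and /a/) is in the target of rule 1 but the environment (word-finally) is not met → [d].
/a/ meets the environment for rule 2 (in an unstressed syllable) → [ə].
/h/ — not in any rule's target class → [h].
/n/ (between /h/ and /a/) fails the environment for rule 3, so it stays [n].
/a/ — word-final; rule 2 does not apply here → [a].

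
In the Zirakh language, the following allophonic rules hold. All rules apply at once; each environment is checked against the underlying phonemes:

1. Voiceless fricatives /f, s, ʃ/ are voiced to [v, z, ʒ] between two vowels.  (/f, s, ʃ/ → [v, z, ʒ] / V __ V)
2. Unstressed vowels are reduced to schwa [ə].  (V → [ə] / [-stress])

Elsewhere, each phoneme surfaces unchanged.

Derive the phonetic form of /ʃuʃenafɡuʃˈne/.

[ʃəʒənəfɡəʃˈne]

/ʃ/ (word-initial): rule 1 targets it, but not between two vowels → unchanged [ʃ].
/u/ (between /ʃ/ and /ʃ/) occurs in an unstressed syllable → [ə] by rule 2.
/ʃ/ — between /u/ and /e/, between two vowels — surfaces as [ʒ] (rule 1).
/e/ (between /ʃ/ and /n/) occurs in an unstressed syllable → [ə] by rule 2.
/a/ (between /n/ and /f/) occurs in an unstressed syllable → [ə] by rule 2.
/f/ (between /a/ and /ɡ/) is in the target of rule 1 but the environment (between two vowels) is not met → [f].
/u/ (between /ɡ/ and /ʃ/) occurs in an unstressed syllable → [ə] by rule 2.
/ʃ/ (between /u/ and /n/): rule 1 targets it, but not between two vowels → unchanged [ʃ].
/e/ (word-final) fails the environment for rule 2, so it stays [e].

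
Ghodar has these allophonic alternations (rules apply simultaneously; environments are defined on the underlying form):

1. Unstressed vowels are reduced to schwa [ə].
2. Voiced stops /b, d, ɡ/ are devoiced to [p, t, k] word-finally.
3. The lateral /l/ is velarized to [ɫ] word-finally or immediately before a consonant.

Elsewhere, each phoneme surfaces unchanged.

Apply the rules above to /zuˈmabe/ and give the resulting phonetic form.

/z/ (word-initial) is unaffected → [z].
/u/ (between /z/ and /m/) occurs in an unstressed syllable → [ə] by rule 1.
/m/ — not in any rule's target class → [m].
/a/ (between /m/ and /b/) fails the environment for rule 1, so it stays [a].
/b/ (between /a/ and /e/) fails the environment for rule 2, so it stays [b].
/e/ — word-final, in an unstressed syllable — surfaces as [ə] (rule 1).

[zəˈmabə]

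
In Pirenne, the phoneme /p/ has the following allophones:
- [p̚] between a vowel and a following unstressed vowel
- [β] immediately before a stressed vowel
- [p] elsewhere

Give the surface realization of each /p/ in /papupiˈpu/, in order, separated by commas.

[p], [p̚], [p̚], [β]

Occurrence 1 (position 1): no conditioning environment matches → elsewhere allophone [p].
Occurrence 2 (position 3): between a vowel and a following unstressed vowel → [p̚].
Occurrence 3 (position 5): between a vowel and a following unstressed vowel → [p̚].
Occurrence 4 (position 7): immediately before a stressed vowel → [β].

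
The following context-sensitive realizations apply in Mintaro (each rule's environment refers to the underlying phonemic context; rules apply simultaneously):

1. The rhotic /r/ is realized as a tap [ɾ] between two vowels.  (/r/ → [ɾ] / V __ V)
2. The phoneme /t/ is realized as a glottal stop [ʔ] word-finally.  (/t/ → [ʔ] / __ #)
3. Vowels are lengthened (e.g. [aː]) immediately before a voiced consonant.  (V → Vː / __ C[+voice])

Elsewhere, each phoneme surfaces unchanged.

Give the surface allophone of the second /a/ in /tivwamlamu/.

[aː]

/a/ meets the environment for rule 3 (before a voiced consonant) → [aː].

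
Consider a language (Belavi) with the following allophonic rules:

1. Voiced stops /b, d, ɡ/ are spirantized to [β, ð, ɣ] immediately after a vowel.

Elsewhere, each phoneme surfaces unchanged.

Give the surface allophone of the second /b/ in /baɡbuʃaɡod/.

[b]

/b/ (between /ɡ/ and /u/): rule 1 targets it, but not immediately after a vowel → unchanged [b].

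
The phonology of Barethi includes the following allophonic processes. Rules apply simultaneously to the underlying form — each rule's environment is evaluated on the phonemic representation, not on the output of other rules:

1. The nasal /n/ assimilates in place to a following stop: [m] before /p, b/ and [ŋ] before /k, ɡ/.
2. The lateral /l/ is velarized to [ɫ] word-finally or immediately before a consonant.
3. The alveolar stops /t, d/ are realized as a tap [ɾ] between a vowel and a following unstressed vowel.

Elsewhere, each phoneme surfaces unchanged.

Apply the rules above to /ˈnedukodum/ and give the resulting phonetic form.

/n/ (word-initial): rule 1 targets it, but not before a labial or velar stop → unchanged [n].
/e/ stays [e].
/d/ (between /e/ and /u/): between a vowel and a following unstressed vowel, so rule 3 applies → [ɾ].
/u/ stays [u].
/k/ (between /u/ and /o/) is unaffected → [k].
/o/ — not in any rule's target class → [o].
/d/ (between /o/ and /u/): between a vowel and a following unstressed vowel, so rule 3 applies → [ɾ].
/u/ stays [u].
/m/ (word-final) is unaffected → [m].

[ˈneɾukoɾum]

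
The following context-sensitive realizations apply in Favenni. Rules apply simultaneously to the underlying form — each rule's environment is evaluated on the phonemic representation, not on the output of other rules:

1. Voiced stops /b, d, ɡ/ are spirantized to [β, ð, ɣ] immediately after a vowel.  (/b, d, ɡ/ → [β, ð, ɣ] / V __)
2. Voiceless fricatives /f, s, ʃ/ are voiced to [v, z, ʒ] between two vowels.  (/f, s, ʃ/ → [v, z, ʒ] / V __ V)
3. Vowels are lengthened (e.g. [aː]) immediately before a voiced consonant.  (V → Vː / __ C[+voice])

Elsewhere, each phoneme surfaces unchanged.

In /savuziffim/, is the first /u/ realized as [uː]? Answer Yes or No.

Yes

/u/ meets the environment for rule 3 (before a voiced consonant) → [uː].
The actual realization is [uː], which matches [uː].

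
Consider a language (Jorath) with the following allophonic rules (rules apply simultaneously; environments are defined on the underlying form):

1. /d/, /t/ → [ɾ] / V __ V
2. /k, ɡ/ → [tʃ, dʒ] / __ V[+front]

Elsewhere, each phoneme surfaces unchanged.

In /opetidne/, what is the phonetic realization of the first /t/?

[ɾ]

Rule 1 applies to /t/ (between /e/ and /i/: between two vowels) → [ɾ].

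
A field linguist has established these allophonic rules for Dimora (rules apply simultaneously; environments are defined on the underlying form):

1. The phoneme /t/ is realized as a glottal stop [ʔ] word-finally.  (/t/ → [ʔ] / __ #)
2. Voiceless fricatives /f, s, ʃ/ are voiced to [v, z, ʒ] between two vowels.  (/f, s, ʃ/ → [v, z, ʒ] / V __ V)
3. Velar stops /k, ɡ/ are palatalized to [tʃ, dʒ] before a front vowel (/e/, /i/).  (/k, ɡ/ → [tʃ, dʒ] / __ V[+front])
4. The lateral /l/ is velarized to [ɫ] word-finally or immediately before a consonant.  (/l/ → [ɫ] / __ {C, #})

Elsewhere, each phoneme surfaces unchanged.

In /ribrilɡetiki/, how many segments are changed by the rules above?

3

Segments that undergo a rule: /l/ → [ɫ] (rule 4); /ɡ/ → [dʒ] (rule 3); /k/ → [tʃ] (rule 3).
All other segments surface unchanged.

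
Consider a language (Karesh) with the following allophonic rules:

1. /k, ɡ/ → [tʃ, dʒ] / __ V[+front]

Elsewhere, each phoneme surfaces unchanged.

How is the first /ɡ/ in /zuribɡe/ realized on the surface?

/ɡ/ — between /b/ and /e/, before a front vowel — surfaces as [dʒ] (rule 1).

[dʒ]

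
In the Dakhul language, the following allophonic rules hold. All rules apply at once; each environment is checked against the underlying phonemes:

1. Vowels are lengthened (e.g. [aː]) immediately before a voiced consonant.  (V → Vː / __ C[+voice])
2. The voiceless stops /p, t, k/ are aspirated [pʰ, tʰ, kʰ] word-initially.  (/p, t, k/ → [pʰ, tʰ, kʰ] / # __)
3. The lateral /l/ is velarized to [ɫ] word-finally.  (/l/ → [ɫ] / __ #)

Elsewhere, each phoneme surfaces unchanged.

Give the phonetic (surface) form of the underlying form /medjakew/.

/m/ — not in any rule's target class → [m].
/e/ meets the environment for rule 1 (before a voiced consonant) → [eː].
/d/ stays [d].
/j/ (between /d/ and /a/) is unaffected → [j].
/a/ (between /j/ and /k/) fails the environment for rule 1, so it stays [a].
/k/ (between /a/ and /e/): rule 2 targets it, but not word-initially → unchanged [k].
/e/ — between /k/ and /w/, before a voiced consonant — surfaces as [eː] (rule 1).
/w/ (word-final): no rule targets it → [w].

[meːdjakeːw]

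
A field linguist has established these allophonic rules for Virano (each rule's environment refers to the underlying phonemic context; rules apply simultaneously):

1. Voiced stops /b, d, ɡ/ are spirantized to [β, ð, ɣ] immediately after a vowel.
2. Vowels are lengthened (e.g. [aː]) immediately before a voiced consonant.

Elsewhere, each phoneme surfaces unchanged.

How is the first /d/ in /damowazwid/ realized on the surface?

[d]

/d/ (word-initial): rule 1 targets it, but not immediately after a vowel → unchanged [d].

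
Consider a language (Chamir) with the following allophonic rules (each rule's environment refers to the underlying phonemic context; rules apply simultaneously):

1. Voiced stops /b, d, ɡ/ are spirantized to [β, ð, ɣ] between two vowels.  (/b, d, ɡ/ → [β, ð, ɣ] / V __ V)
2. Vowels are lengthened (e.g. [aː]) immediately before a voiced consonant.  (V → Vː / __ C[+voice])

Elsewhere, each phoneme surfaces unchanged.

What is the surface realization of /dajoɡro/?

/d/ — word-initial; rule 1 does not apply here → [d].
Rule 2 applies to /a/ (between /d/ and /j/: before a voiced consonant) → [aː].
/j/ stays [j].
/o/ (between /j/ and /ɡ/): before a voiced consonant, so rule 2 applies → [oː].
/ɡ/ (between /o/ and /r/) fails the environment for rule 1, so it stays [ɡ].
/r/ (between /ɡ/ and /o/) is unaffected → [r].
/o/ (word-final): rule 2 targets it, but not before a voiced consonant → unchanged [o].

[daːjoːɡro]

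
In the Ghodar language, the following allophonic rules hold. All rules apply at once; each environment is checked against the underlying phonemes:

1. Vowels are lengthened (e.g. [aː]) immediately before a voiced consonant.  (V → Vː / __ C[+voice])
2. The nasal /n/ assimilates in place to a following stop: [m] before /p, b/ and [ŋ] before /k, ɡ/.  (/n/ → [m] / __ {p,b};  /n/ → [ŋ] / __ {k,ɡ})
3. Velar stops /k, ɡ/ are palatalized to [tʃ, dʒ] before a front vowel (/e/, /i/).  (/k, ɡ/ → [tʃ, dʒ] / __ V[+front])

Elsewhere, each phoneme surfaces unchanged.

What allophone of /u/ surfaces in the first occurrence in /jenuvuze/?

[uː]

/u/ — between /n/ and /v/, before a voiced consonant — surfaces as [uː] (rule 1).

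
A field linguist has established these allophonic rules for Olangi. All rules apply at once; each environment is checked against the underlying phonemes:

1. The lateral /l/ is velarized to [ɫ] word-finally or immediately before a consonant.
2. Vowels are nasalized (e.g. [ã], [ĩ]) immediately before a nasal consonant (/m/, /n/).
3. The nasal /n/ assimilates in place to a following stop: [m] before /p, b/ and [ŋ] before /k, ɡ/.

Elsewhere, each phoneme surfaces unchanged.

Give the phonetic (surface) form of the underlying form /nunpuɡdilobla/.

/n/ (word-initial) is in the target of rule 3 but the environment (before a labial or velar stop) is not met → [n].
/u/ — between /n/ and /n/, before a nasal consonant — surfaces as [ũ] (rule 2).
/n/ — between /u/ and /p/, before a labial or velar stop — surfaces as [m] (rule 3).
/u/ (between /p/ and /ɡ/) is in the target of rule 2 but the environment (before a nasal consonant) is not met → [u].
/i/ (between /d/ and /l/) fails the environment for rule 2, so it stays [i].
/l/ (between /i/ and /o/) is in the target of rule 1 but the environment (word-finally or immediately before a consonant) is not met → [l].
/o/ — between /l/ and /b/; rule 2 does not apply here → [o].
/l/ (between /b/ and /a/): rule 1 targets it, but not word-finally or immediately before a consonant → unchanged [l].
/a/ (word-final) is in the target of rule 2 but the environment (before a nasal consonant) is not met → [a].

[nũmpuɡdilobla]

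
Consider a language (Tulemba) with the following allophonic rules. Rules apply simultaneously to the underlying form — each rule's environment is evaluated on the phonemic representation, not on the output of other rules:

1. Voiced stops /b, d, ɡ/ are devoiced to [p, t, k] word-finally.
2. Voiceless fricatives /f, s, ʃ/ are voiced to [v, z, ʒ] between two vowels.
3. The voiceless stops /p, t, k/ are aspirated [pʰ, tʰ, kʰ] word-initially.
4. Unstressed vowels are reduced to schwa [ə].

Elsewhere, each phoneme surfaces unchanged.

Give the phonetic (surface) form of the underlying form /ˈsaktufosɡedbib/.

[ˈsaktəvəsɡədbəp]

/s/ — word-initial; rule 2 does not apply here → [s].
/a/ — between /s/ and /k/; rule 4 does not apply here → [a].
/k/ — between /a/ and /t/; rule 3 does not apply here → [k].
/t/ (between /k/ and /u/) fails the environment for rule 3, so it stays [t].
Rule 4 applies to /u/ (between /t/ and /f/: in an unstressed syllable) → [ə].
/f/ — between /u/ and /o/, between two vowels — surfaces as [v] (rule 2).
/o/ — between /f/ and /s/, in an unstressed syllable — surfaces as [ə] (rule 4).
/s/ (between /o/ and /ɡ/) is in the target of rule 2 but the environment (between two vowels) is not met → [s].
/ɡ/ (between /s/ and /e/) is in the target of rule 1 but the environment (word-finally) is not met → [ɡ].
/e/ (between /ɡ/ and /d/) occurs in an unstressed syllable → [ə] by rule 4.
/d/ (between /e/ and /b/): rule 1 targets it, but not word-finally → unchanged [d].
/b/ (between /d/ and /i/) is in the target of rule 1 but the environment (word-finally) is not met → [b].
Rule 4 applies to /i/ (between /b/ and /b/: in an unstressed syllable) → [ə].
/b/ — word-final, word-finally — surfaces as [p] (rule 1).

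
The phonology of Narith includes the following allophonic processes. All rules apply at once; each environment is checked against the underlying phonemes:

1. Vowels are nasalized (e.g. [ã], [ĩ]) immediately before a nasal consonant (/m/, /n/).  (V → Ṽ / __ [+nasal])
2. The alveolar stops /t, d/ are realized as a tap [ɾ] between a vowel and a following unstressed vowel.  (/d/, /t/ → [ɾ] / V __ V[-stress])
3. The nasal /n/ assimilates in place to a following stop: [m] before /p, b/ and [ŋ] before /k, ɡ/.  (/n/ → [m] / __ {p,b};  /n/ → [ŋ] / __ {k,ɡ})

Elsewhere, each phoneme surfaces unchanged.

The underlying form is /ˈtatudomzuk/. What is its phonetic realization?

[ˈtaɾuɾõmzuk]

/t/ (word-initial) fails the environment for rule 2, so it stays [t].
/a/ — between /t/ and /t/; rule 1 does not apply here → [a].
/t/ meets the environment for rule 2 (between a vowel and a following unstressed vowel) → [ɾ].
/u/ — between /t/ and /d/; rule 1 does not apply here → [u].
/d/ (between /u/ and /o/): between a vowel and a following unstressed vowel, so rule 2 applies → [ɾ].
Rule 1 applies to /o/ (between /d/ and /m/: before a nasal consonant) → [õ].
/m/ (between /o/ and /z/) is unaffected → [m].
/z/ stays [z].
/u/ (between /z/ and /k/) fails the environment for rule 1, so it stays [u].
/k/ — not in any rule's target class → [k].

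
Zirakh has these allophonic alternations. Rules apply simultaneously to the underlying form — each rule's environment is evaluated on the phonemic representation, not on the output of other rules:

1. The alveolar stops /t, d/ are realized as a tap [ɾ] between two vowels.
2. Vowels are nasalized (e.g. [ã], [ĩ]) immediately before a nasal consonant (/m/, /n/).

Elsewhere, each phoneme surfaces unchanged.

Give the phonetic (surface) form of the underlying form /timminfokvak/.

[tĩmmĩnfokvak]

/t/ (word-initial): rule 1 targets it, but not between two vowels → unchanged [t].
/i/ (between /t/ and /m/): before a nasal consonant, so rule 2 applies → [ĩ].
/m/ stays [m].
/m/ (between /m/ and /i/): no rule targets it → [m].
/i/ (between /m/ and /n/): before a nasal consonant, so rule 2 applies → [ĩ].
/n/ stays [n].
/f/ (between /n/ and /o/): no rule targets it → [f].
/o/ (between /f/ and /k/) is in the target of rule 2 but the environment (before a nasal consonant) is not met → [o].
/k/ (between /o/ and /v/) is unaffected → [k].
/v/ — not in any rule's target class → [v].
/a/ — between /v/ and /k/; rule 2 does not apply here → [a].
/k/ (word-final) is unaffected → [k].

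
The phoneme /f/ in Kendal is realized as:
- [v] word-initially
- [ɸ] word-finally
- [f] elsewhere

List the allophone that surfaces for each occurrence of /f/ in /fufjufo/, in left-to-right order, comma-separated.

Occurrence 1 (position 1): word-initially → [v].
Occurrence 2 (position 3): no conditioning environment matches → elsewhere allophone [f].
Occurrence 3 (position 6): no conditioning environment matches → elsewhere allophone [f].

[v], [f], [f]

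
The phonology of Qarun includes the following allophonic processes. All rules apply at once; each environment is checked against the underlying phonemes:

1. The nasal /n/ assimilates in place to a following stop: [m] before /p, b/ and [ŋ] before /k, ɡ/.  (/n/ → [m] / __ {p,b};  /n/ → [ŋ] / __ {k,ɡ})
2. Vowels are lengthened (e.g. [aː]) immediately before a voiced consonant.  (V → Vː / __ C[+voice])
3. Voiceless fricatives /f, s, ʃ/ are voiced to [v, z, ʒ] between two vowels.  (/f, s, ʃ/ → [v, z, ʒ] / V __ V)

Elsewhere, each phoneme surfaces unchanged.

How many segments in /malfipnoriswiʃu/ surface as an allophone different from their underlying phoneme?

3

Segments that undergo a rule: /a/ → [aː] (rule 2); /o/ → [oː] (rule 2); /ʃ/ → [ʒ] (rule 3).
All other segments surface unchanged.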